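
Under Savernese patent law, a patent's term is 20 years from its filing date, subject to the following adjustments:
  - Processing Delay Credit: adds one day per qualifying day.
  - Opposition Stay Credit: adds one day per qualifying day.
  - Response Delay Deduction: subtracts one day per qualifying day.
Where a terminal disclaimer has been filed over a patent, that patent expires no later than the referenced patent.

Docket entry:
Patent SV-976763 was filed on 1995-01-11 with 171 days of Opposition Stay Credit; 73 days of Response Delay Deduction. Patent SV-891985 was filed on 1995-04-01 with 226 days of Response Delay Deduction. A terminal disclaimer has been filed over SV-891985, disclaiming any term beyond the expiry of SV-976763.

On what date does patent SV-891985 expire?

August 18, 2014

Natural term of SV-891985:
  Base: filing + 20 years → 1 April 2015.
  Response Delay Deduction: −226 days → 18 August 2014.
Expiry of referenced patent SV-976763:
  Base: filing + 20 years → 11 January 2015.
  Opposition Stay Credit: +171 days → 1 July 2015.
  Response Delay Deduction: −73 days → 19 April 2015.
Terminal disclaimer: SV-891985 expires on the earlier of 18 August 2014 and 19 April 2015.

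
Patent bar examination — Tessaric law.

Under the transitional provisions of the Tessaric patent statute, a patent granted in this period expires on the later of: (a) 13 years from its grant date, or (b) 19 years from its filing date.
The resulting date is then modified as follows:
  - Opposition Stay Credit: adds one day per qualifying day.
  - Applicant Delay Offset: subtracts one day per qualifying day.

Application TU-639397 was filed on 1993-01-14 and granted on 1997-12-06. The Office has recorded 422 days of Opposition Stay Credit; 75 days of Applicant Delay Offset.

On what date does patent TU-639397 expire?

(a) grant + 13 years → 6 December 2010.
(b) filing + 19 years → 14 January 2012.
Later of the two: 14 January 2012.
Opposition Stay Credit: +422 days → 11 March 2013.
Applicant Delay Offset: −75 days → 26 December 2012.

2012-12-26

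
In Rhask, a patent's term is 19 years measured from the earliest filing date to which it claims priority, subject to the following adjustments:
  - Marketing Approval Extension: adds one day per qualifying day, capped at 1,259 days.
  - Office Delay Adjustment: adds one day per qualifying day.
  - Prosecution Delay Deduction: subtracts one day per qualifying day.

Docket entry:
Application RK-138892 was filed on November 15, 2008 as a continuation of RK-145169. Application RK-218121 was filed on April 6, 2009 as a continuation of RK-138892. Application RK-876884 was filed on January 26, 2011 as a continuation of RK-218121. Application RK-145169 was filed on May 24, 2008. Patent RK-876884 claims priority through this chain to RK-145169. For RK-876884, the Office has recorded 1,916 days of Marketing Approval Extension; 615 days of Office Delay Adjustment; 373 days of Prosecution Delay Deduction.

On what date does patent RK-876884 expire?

Earliest priority filing: 24 May 2008.
Base term: 24 May 2008 + 19 years → 24 May 2027.
Marketing Approval Extension: 1916 days claimed exceeds the 1259-day cap, so +1259 days → 3 November 2030.
Office Delay Adjustment: +615 days → 10 July 2032.
Prosecution Delay Deduction: −373 days → 3 July 2031.

July 3, 2031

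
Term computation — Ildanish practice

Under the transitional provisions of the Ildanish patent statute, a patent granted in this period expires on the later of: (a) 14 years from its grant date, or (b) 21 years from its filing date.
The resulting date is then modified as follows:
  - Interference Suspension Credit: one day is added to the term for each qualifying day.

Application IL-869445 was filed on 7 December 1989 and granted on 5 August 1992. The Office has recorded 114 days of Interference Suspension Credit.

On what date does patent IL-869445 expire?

2011-03-31

(a) grant + 14 years → 5 August 2006.
(b) filing + 21 years → 7 December 2010.
Later of the two: 7 December 2010.
Interference Suspension Credit: +114 days → 31 March 2011.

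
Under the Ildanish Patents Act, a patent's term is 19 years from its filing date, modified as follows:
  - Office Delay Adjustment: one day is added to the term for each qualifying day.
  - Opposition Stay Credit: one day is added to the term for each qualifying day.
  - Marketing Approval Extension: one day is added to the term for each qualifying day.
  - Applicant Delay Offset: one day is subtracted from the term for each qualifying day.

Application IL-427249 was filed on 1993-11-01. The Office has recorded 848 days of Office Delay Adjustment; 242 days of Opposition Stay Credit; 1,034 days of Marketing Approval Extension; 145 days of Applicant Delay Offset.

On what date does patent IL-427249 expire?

Base term: filing date + 19 years → 1 November 2012.
Office Delay Adjustment: +848 days → 27 February 2015.
Opposition Stay Credit: +242 days → 27 October 2015.
Marketing Approval Extension: +1034 days → 26 August 2018.
Applicant Delay Offset: −145 days → 3 April 2018.

April 3, 2018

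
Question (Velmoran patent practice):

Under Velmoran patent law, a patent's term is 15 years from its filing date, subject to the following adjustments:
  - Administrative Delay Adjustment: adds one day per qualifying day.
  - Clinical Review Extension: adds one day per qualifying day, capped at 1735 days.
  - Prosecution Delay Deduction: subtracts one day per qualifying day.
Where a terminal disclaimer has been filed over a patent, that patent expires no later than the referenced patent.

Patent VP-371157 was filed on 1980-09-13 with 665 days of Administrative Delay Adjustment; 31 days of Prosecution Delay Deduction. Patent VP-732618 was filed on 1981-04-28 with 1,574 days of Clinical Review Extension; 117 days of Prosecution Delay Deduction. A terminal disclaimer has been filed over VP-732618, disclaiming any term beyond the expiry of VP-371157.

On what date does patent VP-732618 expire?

Natural term of VP-732618:
  Base: filing + 15 years → 28 April 1996.
  Clinical Review Extension: 1574 days (within the 1735-day cap) → +1574 days → 19 August 2000.
  Prosecution Delay Deduction: −117 days → 24 April 2000.
Expiry of referenced patent VP-371157:
  Base: filing + 15 years → 13 September 1995.
  Administrative Delay Adjustment: +665 days → 9 July 1997.
  Prosecution Delay Deduction: −31 days → 8 June 1997.
Terminal disclaimer: VP-732618 expires on the earlier of 24 April 2000 and 8 June 1997.

June 8, 1997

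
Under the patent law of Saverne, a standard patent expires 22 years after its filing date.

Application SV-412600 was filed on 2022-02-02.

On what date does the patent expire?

Filing date + 22 years → 2 February 2044.

February 2, 2044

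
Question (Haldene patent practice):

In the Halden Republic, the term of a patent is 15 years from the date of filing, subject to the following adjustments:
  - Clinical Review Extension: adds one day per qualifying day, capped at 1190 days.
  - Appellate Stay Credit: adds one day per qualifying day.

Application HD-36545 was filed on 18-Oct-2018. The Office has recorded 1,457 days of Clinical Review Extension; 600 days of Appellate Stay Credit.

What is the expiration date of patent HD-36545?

Base term: filing date + 15 years → 18 October 2033.
Clinical Review Extension: 1457 days claimed exceeds the 1190-day cap, so +1190 days → 20 January 2037.
Appellate Stay Credit: +600 days → 12 September 2038.

September 12, 2038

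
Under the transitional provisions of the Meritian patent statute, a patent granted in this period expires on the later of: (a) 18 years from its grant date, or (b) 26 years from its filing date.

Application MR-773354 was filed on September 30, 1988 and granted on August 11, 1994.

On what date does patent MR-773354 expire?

(a) grant + 18 years → 11 August 2012.
(b) filing + 26 years → 30 September 2014.
Later of the two: 30 September 2014.

September 30, 2014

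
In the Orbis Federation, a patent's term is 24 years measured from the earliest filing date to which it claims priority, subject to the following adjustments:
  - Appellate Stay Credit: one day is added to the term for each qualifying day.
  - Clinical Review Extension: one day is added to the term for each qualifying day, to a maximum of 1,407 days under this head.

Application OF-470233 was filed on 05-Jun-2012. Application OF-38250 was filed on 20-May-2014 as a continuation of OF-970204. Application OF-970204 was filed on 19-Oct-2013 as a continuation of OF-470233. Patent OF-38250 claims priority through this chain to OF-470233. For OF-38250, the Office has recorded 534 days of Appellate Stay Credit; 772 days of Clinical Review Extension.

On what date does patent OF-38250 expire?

Earliest priority filing: 5 June 2012.
Base term: 5 June 2012 + 24 years → 5 June 2036.
Appellate Stay Credit: +534 days → 21 November 2037.
Clinical Review Extension: 772 days (within the 1407-day cap) → +772 days → 2 January 2040.

2040-01-02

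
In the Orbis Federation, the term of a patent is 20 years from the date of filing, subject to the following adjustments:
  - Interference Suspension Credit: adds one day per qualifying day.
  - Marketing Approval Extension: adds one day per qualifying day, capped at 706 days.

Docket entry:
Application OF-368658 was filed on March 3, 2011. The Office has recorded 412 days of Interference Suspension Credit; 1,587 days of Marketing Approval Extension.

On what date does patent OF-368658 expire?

Base term: filing date + 20 years → 3 March 2031.
Interference Suspension Credit: +412 days → 18 April 2032.
Marketing Approval Extension: 1587 days claimed exceeds the 706-day cap, so +706 days → 25 March 2034.

2034-03-25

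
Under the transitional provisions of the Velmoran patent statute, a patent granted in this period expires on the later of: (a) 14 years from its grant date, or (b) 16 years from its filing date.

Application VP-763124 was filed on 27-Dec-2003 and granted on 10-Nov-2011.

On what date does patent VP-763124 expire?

November 10, 2025

(a) grant + 14 years → 10 November 2025.
(b) filing + 16 years → 27 December 2019.
Later of the two: 10 November 2025.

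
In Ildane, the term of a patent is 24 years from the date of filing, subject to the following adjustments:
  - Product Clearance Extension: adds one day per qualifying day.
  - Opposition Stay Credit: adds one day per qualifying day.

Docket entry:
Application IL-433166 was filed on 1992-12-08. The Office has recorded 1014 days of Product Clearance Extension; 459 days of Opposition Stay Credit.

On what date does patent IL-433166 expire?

Base term: filing date + 24 years → 8 December 2016.
Product Clearance Extension: +1014 days → 18 September 2019.
Opposition Stay Credit: +459 days → 20 December 2020.

December 20, 2020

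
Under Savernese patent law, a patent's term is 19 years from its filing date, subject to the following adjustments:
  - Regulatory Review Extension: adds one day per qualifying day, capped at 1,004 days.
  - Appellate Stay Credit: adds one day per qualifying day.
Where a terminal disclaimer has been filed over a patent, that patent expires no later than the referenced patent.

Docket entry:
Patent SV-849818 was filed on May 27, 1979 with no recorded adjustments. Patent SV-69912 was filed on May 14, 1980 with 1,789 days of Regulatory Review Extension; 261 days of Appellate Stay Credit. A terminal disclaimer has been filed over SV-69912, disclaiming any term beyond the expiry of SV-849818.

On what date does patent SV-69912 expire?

Natural term of SV-69912:
  Base: filing + 19 years → 14 May 1999.
  Regulatory Review Extension: 1789 days claimed exceeds the 1004-day cap, so +1004 days → 11 February 2002.
  Appellate Stay Credit: +261 days → 30 October 2002.
Expiry of referenced patent SV-849818:
  Base: filing + 19 years → 27 May 1998.
Terminal disclaimer: SV-69912 expires on the earlier of 30 October 2002 and 27 May 1998.

1998-05-27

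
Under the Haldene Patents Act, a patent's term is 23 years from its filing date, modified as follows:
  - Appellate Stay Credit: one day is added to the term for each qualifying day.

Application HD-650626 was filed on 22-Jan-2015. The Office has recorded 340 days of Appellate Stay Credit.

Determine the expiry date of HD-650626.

Base term: filing date + 23 years → 22 January 2038.
Appellate Stay Credit: +340 days → 28 December 2038.

2038-12-28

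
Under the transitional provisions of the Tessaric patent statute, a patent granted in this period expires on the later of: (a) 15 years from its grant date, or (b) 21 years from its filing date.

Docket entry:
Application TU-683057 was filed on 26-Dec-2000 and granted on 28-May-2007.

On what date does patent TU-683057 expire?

2022-05-28

(a) grant + 15 years → 28 May 2022.
(b) filing + 21 years → 26 December 2021.
Later of the two: 28 May 2022.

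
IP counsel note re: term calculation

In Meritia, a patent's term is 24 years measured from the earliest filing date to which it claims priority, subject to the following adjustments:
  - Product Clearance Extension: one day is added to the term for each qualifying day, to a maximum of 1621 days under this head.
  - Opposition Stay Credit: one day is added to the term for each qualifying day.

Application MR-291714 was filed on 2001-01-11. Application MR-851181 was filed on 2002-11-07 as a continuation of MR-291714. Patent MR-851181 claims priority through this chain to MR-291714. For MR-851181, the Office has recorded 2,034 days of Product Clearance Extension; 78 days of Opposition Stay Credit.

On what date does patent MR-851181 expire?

Earliest priority filing: 11 January 2001.
Base term: 11 January 2001 + 24 years → 11 January 2025.
Product Clearance Extension: 2034 days claimed exceeds the 1621-day cap, so +1621 days → 20 June 2029.
Opposition Stay Credit: +78 days → 6 September 2029.

2029-09-06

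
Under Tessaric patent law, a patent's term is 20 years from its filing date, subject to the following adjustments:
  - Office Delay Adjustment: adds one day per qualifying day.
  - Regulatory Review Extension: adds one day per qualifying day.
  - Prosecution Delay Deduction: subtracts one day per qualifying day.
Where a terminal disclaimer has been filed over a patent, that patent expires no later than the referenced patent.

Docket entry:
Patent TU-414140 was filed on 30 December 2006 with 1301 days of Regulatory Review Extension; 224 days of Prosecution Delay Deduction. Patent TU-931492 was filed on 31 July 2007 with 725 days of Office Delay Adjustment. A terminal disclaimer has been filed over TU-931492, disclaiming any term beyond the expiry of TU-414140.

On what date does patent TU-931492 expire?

2029-07-25

Natural term of TU-931492:
  Base: filing + 20 years → 31 July 2027.
  Office Delay Adjustment: +725 days → 25 July 2029.
Expiry of referenced patent TU-414140:
  Base: filing + 20 years → 30 December 2026.
  Regulatory Review Extension: +1301 days → 23 July 2030.
  Prosecution Delay Deduction: −224 days → 11 December 2029.
Terminal disclaimer: TU-931492 expires on the earlier of 25 July 2029 and 11 December 2029.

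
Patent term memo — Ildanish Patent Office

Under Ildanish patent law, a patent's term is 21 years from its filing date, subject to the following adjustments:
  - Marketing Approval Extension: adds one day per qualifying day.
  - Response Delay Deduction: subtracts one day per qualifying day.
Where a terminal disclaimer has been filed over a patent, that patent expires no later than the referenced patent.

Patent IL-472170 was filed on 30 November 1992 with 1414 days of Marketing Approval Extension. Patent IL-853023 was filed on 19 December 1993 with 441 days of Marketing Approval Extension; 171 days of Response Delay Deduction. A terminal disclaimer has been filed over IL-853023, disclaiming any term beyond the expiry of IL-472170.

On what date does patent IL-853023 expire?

2015-09-15

Natural term of IL-853023:
  Base: filing + 21 years → 19 December 2014.
  Marketing Approval Extension: +441 days → 4 March 2016.
  Response Delay Deduction: −171 days → 15 September 2015.
Expiry of referenced patent IL-472170:
  Base: filing + 21 years → 30 November 2013.
  Marketing Approval Extension: +1414 days → 14 October 2017.
Terminal disclaimer: IL-853023 expires on the earlier of 15 September 2015 and 14 October 2017.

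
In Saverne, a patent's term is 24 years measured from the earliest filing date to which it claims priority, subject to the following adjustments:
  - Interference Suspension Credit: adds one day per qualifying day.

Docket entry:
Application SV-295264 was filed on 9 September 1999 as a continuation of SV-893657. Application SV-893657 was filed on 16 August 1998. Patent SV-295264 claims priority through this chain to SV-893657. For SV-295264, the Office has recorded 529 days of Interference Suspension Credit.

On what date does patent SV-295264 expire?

2024-01-27

Earliest priority filing: 16 August 1998.
Base term: 16 August 1998 + 24 years → 16 August 2022.
Interference Suspension Credit: +529 days → 27 January 2024.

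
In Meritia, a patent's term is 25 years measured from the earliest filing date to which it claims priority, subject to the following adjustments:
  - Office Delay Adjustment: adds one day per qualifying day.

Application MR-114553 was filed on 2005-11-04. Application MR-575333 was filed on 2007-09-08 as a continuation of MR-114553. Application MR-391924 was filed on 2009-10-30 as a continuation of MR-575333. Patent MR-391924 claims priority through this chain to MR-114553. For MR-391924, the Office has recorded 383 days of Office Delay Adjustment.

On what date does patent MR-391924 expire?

Earliest priority filing: 4 November 2005.
Base term: 4 November 2005 + 25 years → 4 November 2030.
Office Delay Adjustment: +383 days → 22 November 2031.

November 22, 2031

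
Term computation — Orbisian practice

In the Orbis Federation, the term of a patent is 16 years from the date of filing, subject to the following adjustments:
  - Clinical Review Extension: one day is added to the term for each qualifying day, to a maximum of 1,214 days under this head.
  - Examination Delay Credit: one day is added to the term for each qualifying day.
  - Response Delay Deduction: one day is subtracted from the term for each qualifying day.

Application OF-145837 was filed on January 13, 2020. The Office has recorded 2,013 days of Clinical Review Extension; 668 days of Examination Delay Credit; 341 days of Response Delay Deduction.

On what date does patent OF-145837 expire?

Base term: filing date + 16 years → 13 January 2036.
Clinical Review Extension: 2013 days claimed exceeds the 1214-day cap, so +1214 days → 11 May 2039.
Examination Delay Credit: +668 days → 9 March 2041.
Response Delay Deduction: −341 days → 2 April 2040.

2040-04-02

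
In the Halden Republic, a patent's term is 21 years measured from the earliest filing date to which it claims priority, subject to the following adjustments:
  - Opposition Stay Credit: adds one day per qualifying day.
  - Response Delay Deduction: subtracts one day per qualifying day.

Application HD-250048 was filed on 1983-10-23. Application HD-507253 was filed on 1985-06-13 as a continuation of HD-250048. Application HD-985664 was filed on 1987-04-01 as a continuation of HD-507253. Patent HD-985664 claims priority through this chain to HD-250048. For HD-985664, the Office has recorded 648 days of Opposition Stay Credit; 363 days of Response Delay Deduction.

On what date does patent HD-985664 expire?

2005-08-04

Earliest priority filing: 23 October 1983.
Base term: 23 October 1983 + 21 years → 23 October 2004.
Opposition Stay Credit: +648 days → 2 August 2006.
Response Delay Deduction: −363 days → 4 August 2005.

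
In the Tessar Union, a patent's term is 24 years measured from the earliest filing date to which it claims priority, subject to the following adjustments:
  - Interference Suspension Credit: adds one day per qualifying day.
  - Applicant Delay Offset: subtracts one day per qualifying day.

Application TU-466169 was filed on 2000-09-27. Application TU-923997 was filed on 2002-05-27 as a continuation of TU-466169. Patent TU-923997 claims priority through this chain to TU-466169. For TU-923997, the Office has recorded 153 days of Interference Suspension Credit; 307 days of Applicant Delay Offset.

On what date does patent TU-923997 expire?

Earliest priority filing: 27 September 2000.
Base term: 27 September 2000 + 24 years → 27 September 2024.
Interference Suspension Credit: +153 days → 27 February 2025.
Applicant Delay Offset: −307 days → 26 April 2024.

April 26, 2024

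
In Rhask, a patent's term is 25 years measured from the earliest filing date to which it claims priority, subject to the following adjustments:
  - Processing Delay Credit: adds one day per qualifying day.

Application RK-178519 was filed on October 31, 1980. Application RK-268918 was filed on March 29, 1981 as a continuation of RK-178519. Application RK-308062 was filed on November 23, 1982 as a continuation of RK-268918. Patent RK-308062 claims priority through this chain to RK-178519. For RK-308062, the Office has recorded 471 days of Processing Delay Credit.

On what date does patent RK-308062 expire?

Earliest priority filing: 31 October 1980.
Base term: 31 October 1980 + 25 years → 31 October 2005.
Processing Delay Credit: +471 days → 14 February 2007.

2007-02-14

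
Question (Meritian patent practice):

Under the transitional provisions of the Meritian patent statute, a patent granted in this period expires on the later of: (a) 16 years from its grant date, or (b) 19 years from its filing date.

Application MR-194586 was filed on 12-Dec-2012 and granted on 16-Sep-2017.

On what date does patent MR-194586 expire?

2033-09-16

(a) grant + 16 years → 16 September 2033.
(b) filing + 19 years → 12 December 2031.
Later of the two: 16 September 2033.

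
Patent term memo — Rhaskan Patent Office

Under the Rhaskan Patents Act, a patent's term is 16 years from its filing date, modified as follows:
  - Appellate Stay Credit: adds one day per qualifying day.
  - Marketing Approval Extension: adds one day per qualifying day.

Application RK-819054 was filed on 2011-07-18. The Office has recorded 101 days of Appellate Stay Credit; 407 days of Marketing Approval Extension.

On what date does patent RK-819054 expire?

Base term: filing date + 16 years → 18 July 2027.
Appellate Stay Credit: +101 days → 27 October 2027.
Marketing Approval Extension: +407 days → 7 December 2028.

2028-12-07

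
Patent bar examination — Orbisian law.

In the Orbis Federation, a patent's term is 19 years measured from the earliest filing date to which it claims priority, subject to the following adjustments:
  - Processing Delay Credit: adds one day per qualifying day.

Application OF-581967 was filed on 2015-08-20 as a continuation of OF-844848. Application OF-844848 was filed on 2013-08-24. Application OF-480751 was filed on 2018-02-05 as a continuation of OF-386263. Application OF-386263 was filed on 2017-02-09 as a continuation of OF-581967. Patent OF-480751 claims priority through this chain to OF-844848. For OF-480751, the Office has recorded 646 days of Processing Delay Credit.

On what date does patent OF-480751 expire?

Earliest priority filing: 24 August 2013.
Base term: 24 August 2013 + 19 years → 24 August 2032.
Processing Delay Credit: +646 days → 1 June 2034.

June 1, 2034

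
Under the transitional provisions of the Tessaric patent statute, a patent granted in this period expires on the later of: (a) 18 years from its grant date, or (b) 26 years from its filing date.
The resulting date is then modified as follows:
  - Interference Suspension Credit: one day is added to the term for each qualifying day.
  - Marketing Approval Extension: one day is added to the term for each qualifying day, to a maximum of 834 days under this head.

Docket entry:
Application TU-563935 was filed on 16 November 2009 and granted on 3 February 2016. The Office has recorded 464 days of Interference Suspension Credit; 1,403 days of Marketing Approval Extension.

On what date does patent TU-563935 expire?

(a) grant + 18 years → 3 February 2034.
(b) filing + 26 years → 16 November 2035.
Later of the two: 16 November 2035.
Interference Suspension Credit: +464 days → 22 February 2037.
Marketing Approval Extension: 1403 days claimed exceeds the 834-day cap, so +834 days → 6 June 2039.

2039-06-06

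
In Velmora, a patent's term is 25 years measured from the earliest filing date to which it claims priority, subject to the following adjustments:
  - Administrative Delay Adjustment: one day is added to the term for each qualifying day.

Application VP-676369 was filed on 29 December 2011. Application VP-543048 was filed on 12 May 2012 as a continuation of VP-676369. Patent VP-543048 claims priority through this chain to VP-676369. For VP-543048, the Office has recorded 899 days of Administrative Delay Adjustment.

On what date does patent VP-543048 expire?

Earliest priority filing: 29 December 2011.
Base term: 29 December 2011 + 25 years → 29 December 2036.
Administrative Delay Adjustment: +899 days → 16 June 2039.

2039-06-16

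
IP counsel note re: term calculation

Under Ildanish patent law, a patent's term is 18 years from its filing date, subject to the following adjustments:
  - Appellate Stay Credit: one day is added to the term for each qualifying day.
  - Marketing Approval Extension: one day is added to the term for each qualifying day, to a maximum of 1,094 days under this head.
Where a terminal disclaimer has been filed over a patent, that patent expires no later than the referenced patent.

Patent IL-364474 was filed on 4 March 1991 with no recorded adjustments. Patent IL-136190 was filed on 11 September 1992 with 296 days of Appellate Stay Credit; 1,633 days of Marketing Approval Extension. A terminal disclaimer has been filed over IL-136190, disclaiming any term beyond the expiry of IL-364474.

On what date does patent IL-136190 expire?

Natural term of IL-136190:
  Base: filing + 18 years → 11 September 2010.
  Appellate Stay Credit: +296 days → 4 July 2011.
  Marketing Approval Extension: 1633 days claimed exceeds the 1094-day cap, so +1094 days → 2 July 2014.
Expiry of referenced patent IL-364474:
  Base: filing + 18 years → 4 March 2009.
Terminal disclaimer: IL-136190 expires on the earlier of 2 July 2014 and 4 March 2009.

March 4, 2009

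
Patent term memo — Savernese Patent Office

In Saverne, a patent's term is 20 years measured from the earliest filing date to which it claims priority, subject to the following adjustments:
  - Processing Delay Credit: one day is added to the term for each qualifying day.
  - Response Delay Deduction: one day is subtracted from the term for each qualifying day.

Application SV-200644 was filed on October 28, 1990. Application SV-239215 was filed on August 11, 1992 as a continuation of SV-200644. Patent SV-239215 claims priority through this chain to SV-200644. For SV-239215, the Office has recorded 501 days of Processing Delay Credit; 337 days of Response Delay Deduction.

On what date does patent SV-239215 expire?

Earliest priority filing: 28 October 1990.
Base term: 28 October 1990 + 20 years → 28 October 2010.
Processing Delay Credit: +501 days → 12 March 2012.
Response Delay Deduction: −337 days → 10 April 2011.

April 10, 2011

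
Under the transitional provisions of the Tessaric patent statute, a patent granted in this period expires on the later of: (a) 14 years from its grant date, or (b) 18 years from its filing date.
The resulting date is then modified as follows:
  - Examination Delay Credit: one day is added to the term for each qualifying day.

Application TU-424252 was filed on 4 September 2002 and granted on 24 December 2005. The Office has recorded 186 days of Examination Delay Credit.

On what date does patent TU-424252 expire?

(a) grant + 14 years → 24 December 2019.
(b) filing + 18 years → 4 September 2020.
Later of the two: 4 September 2020.
Examination Delay Credit: +186 days → 9 March 2021.

March 9, 2021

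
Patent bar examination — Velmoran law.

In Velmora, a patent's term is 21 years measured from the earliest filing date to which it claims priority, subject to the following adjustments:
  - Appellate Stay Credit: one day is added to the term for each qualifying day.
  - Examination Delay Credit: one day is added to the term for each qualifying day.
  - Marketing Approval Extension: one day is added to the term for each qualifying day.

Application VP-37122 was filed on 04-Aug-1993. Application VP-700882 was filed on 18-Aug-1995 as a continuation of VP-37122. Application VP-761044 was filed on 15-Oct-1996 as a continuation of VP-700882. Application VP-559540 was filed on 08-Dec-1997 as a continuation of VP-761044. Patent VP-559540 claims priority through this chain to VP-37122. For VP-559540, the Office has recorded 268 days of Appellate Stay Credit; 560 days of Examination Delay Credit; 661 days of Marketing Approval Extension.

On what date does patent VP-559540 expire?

September 1, 2018

Earliest priority filing: 4 August 1993.
Base term: 4 August 1993 + 21 years → 4 August 2014.
Appellate Stay Credit: +268 days → 29 April 2015.
Examination Delay Credit: +560 days → 9 November 2016.
Marketing Approval Extension: +661 days → 1 September 2018.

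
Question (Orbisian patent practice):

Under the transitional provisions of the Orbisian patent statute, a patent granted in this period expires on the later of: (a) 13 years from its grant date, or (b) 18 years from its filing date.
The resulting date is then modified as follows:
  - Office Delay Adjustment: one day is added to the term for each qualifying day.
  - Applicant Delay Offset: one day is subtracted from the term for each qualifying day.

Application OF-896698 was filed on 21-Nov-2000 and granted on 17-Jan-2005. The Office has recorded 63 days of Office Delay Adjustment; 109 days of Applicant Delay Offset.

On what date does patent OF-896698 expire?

(a) grant + 13 years → 17 January 2018.
(b) filing + 18 years → 21 November 2018.
Later of the two: 21 November 2018.
Office Delay Adjustment: +63 days → 23 January 2019.
Applicant Delay Offset: −109 days → 6 October 2018.

2018-10-06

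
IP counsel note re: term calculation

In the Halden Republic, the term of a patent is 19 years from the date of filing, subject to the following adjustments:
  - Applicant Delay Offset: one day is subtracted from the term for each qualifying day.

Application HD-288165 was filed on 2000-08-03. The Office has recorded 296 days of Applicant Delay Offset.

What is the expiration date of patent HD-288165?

October 11, 2018

Base term: filing date + 19 years → 3 August 2019.
Applicant Delay Offset: −296 days → 11 October 2018.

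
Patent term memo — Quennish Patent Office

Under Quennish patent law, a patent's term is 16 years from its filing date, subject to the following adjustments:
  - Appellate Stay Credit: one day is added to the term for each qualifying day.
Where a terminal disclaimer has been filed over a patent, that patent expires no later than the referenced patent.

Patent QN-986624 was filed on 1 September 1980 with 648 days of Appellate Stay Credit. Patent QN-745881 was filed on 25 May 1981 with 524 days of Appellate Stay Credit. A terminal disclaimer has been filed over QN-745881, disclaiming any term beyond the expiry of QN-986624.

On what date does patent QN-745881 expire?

1998-06-11

Natural term of QN-745881:
  Base: filing + 16 years → 25 May 1997.
  Appellate Stay Credit: +524 days → 31 October 1998.
Expiry of referenced patent QN-986624:
  Base: filing + 16 years → 1 September 1996.
  Appellate Stay Credit: +648 days → 11 June 1998.
Terminal disclaimer: QN-745881 expires on the earlier of 31 October 1998 and 11 June 1998.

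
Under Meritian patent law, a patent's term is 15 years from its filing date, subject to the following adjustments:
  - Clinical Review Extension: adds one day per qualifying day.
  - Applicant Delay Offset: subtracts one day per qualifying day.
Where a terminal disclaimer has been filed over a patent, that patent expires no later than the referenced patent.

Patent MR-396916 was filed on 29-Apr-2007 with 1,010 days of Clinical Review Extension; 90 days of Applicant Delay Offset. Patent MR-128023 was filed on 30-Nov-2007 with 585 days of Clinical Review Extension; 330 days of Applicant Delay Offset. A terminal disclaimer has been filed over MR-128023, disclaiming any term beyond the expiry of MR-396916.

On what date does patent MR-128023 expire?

2023-08-12

Natural term of MR-128023:
  Base: filing + 15 years → 30 November 2022.
  Clinical Review Extension: +585 days → 7 July 2024.
  Applicant Delay Offset: −330 days → 12 August 2023.
Expiry of referenced patent MR-396916:
  Base: filing + 15 years → 29 April 2022.
  Clinical Review Extension: +1010 days → 2 February 2025.
  Applicant Delay Offset: −90 days → 4 November 2024.
Terminal disclaimer: MR-128023 expires on the earlier of 12 August 2023 and 4 November 2024.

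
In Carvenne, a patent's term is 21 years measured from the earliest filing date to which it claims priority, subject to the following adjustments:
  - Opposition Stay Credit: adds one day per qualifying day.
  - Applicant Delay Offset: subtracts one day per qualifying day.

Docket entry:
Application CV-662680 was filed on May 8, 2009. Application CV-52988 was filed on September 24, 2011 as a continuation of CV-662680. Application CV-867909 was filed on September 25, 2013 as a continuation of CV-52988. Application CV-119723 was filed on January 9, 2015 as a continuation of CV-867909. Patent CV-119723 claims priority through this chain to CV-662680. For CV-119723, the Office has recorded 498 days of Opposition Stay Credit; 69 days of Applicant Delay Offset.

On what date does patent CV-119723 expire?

2031-07-11

Earliest priority filing: 8 May 2009.
Base term: 8 May 2009 + 21 years → 8 May 2030.
Opposition Stay Credit: +498 days → 18 September 2031.
Applicant Delay Offset: −69 days → 11 July 2031.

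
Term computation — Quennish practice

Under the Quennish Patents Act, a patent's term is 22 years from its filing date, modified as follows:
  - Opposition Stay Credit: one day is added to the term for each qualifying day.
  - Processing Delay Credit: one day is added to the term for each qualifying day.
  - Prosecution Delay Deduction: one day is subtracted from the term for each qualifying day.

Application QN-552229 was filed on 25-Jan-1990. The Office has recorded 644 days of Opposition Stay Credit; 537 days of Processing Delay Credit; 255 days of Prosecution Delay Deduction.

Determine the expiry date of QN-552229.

2014-08-08

Base term: filing date + 22 years → 25 January 2012.
Opposition Stay Credit: +644 days → 30 October 2013.
Processing Delay Credit: +537 days → 20 April 2015.
Prosecution Delay Deduction: −255 days → 8 August 2014.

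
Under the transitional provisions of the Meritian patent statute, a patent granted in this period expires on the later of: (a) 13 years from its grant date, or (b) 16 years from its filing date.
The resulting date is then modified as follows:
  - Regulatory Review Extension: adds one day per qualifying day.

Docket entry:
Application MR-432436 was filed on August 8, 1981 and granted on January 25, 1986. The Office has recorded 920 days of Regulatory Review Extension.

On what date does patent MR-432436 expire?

(a) grant + 13 years → 25 January 1999.
(b) filing + 16 years → 8 August 1997.
Later of the two: 25 January 1999.
Regulatory Review Extension: +920 days → 2 August 2001.

2001-08-02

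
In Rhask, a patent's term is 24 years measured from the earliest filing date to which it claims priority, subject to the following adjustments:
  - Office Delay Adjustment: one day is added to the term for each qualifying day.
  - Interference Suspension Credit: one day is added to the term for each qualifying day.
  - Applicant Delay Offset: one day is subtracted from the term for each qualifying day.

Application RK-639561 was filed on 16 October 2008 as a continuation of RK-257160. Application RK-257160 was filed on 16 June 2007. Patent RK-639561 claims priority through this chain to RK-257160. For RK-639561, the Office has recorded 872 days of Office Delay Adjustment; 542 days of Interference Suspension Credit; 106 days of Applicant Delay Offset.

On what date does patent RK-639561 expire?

January 14, 2035

Earliest priority filing: 16 June 2007.
Base term: 16 June 2007 + 24 years → 16 June 2031.
Office Delay Adjustment: +872 days → 4 November 2033.
Interference Suspension Credit: +542 days → 30 April 2035.
Applicant Delay Offset: −106 days → 14 January 2035.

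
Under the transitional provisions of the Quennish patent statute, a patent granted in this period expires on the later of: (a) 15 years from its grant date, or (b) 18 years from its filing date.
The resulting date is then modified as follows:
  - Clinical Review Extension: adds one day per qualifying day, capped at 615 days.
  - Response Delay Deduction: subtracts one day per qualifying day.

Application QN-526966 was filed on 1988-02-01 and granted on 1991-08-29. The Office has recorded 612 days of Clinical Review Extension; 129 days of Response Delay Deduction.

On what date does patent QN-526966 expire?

(a) grant + 15 years → 29 August 2006.
(b) filing + 18 years → 1 February 2006.
Later of the two: 29 August 2006.
Clinical Review Extension: 612 days (within the 615-day cap) → +612 days → 2 May 2008.
Response Delay Deduction: −129 days → 25 December 2007.

December 25, 2007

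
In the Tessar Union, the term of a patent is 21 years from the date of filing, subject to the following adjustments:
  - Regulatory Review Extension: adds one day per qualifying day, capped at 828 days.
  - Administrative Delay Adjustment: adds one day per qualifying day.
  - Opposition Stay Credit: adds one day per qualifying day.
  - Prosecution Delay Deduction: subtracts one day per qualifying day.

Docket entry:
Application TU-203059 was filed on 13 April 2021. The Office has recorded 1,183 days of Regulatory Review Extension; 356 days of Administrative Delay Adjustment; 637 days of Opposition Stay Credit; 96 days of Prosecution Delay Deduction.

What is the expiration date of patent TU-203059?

2047-01-02

Base term: filing date + 21 years → 13 April 2042.
Regulatory Review Extension: 1183 days claimed exceeds the 828-day cap, so +828 days → 19 July 2044.
Administrative Delay Adjustment: +356 days → 10 July 2045.
Opposition Stay Credit: +637 days → 8 April 2047.
Prosecution Delay Deduction: −96 days → 2 January 2047.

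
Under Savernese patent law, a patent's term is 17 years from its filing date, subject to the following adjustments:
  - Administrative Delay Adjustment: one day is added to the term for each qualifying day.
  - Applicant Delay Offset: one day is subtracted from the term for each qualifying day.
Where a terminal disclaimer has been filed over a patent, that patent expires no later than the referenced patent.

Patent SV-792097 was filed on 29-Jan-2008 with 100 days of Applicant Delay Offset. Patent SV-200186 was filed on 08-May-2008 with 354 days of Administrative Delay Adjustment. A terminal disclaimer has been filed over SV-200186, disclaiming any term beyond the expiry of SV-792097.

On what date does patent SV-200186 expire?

Natural term of SV-200186:
  Base: filing + 17 years → 8 May 2025.
  Administrative Delay Adjustment: +354 days → 27 April 2026.
Expiry of referenced patent SV-792097:
  Base: filing + 17 years → 29 January 2025.
  Applicant Delay Offset: −100 days → 21 October 2024.
Terminal disclaimer: SV-200186 expires on the earlier of 27 April 2026 and 21 October 2024.

October 21, 2024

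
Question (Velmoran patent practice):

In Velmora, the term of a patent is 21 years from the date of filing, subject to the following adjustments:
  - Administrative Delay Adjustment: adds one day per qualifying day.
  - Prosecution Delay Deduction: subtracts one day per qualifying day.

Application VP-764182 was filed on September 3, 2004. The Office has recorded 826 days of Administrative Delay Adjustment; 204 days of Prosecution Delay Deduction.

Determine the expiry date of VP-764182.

Base term: filing date + 21 years → 3 September 2025.
Administrative Delay Adjustment: +826 days → 8 December 2027.
Prosecution Delay Deduction: −204 days → 18 May 2027.

May 18, 2027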